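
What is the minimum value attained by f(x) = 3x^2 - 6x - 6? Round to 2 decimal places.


For a quadratic f(x) = ax^2 + bx + c with a > 0, the minimum is at the vertex.
Vertex x-coordinate: x = -b/(2a)
x = -(-6) / (2 * 3)
x = 6/6 = 1
Substitute back to find the minimum value:
f(1) = 3 * 1^2 - 6 * 1 - 6
= 3 - 6 - 6
= -9 = -9.00

-9.00


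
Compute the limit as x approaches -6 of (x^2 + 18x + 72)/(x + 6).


Direct substitution gives 0/0, so we factor the numerator.
Factor: (x^2 + 18x + 72) = (x + 6)(x + 12)
Cancel the common factor (x + 6):
(x^2 + 18x + 72)/(x + 6) = (x + 12)
Now substitute x = -6:
= (-6) - (-12) = 6

6


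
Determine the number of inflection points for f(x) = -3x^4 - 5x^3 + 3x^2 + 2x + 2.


Inflection points occur where f''(x) = 0 and concavity changes.
f(x) = -3x^4 - 5x^3 + 3x^2 + 2x + 2
f'(x) = -12x^3 - 15x^2 + 6x + 2
f''(x) = -36x^2 - 30x + 6
This is a quadratic in x. Use the discriminant to count real roots.
Discriminant = (-30)^2 - 4 * (-36) * 6
= 900 - (-864)
= 1764
Since discriminant > 0, f''(x) = 0 has 2 distinct real solutions.
A quadratic with two distinct real roots changes sign at each root, so concavity changes at both.
Number of inflection points: 2

2


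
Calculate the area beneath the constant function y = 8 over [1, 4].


The area under a constant function y = 8 is a rectangle.
Width = 4 - 1 = 3
Height = 8
Area = width * height
= 3 * 8
= 24

24


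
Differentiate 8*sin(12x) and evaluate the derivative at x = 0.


Apply the chain rule to differentiate 8*sin(12x):
d/dx [8*sin(12x)]
= 8 * cos(12x) * d/dx(12x)
= 8 * 12 * cos(12x)
= 96 * cos(12x)
Evaluate at x = 0:
= 96 * cos(0)
= 96 * 1
= 96

96


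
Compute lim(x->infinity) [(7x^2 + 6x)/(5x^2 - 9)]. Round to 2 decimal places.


For limits at infinity with equal-degree polynomials,
we compare leading coefficients.
Numerator leading term: 7x^2
Denominator leading term: 5x^2
Divide both by x^2:
lim = (7 + 6/x) / (5 - 9/x^2)
As x -> infinity, the 1/x and 1/x^2 terms vanish:
= 7/5 = 1.40

1.40


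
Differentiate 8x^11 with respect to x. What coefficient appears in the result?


We apply the power rule: d/dx [ax^n] = a*n * x^(n-1)
d/dx [8x^11]
= 8 * 11 * x^(11-1)
= 88x^10
The coefficient is 88

88


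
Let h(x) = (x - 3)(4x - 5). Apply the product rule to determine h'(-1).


Let u(x) = x - 3 and v(x) = 4x - 5
u'(x) = 1
v'(x) = 4
Product rule: h'(x) = u'(x)*v(x) + u(x)*v'(x)
= 1 * (4x - 5) + (x - 3) * 4
At x = -1:
u(-1) = 1 * (-1) - 3 = -4
v(-1) = 4 * (-1) - 5 = -9
h'(-1) = 1 * (-9) + (-4) * 4
= -9 - 16
= -25

-25


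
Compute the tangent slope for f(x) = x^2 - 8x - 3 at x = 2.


The slope of the tangent line equals f'(x) at the point.
f(x) = x^2 - 8x - 3
f'(x) = 2x - 8
At x = 2:
f'(2) = 2 * 2 - 8
= 4 - 8
= -4

-4


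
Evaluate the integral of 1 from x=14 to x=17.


The integral of a constant k over [a, b] equals k * (b - a).
integral from 14 to 17 of 1 dx
= 1 * (17 - 14)
= 1 * 3
= 3

3


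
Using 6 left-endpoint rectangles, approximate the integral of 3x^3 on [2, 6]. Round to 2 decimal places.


Left Riemann sum uses left endpoints of each subinterval.
Interval: [2, 6], n = 6
dx = (6 - 2) / 6 = 2/3
Left endpoints: [2, 8/3, 10/3, 4, 14/3, 16/3]
f values: [24, 512/9, 1000/9, 192, 2744/9, 4096/9]
Sum = dx * (sum of f values)
= 2/3 * 1144
= 2288/3 ≈ 762.67

762.67


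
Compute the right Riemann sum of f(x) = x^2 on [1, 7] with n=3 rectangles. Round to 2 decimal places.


Right Riemann sum uses right endpoints of each subinterval.
Interval: [1, 7], n = 3
dx = (7 - 1) / 3 = 2
Right endpoints: [3, 5, 7]
f values: [9, 25, 49]
Sum = dx * (sum of f values)
= 2 * 83
= 166 = 166.00

166.00


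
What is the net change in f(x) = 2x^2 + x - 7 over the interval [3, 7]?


Net change = f(b) - f(a)
f(x) = 2x^2 + x - 7
Compute f(7):
f(7) = 2 * 7^2 + 1 * 7 - 7
= 98 + 7 - 7
= 98
Compute f(3):
f(3) = 2 * 3^2 + 1 * 3 - 7
= 18 + 3 - 7
= 14
Net change = 98 - 14 = 84

84


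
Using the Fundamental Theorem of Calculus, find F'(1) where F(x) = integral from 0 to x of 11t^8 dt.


By the Fundamental Theorem of Calculus (Part 1):
If F(x) = integral from 0 to x of f(t) dt, then F'(x) = f(x)
Here f(t) = 11t^8
So F'(x) = 11x^8
Evaluate at x = 1:
F'(1) = 11 * 1^8
= 11 * 1
= 11

11


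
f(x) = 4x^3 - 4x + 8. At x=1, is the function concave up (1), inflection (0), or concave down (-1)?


Concavity is determined by the sign of f''(x).
f(x) = 4x^3 - 4x + 8
f'(x) = 12x^2 - 4
f''(x) = 24x
f''(1) = 24 * 1 + 0
= 24 + 0
= 24
Since f''(1) > 0, the function is concave up (1)

1


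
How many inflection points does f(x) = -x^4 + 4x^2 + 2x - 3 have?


Inflection points occur where f''(x) = 0 and concavity changes.
f(x) = -x^4 + 4x^2 + 2x - 3
f'(x) = -4x^3 + 8x + 2
f''(x) = -12x^2 + 8
This is a quadratic in x. Use the discriminant to count real roots.
Discriminant = (0)^2 - 4 * (-12) * 8
= 0 - (-384)
= 384
Since discriminant > 0, f''(x) = 0 has 2 distinct real solutions.
A quadratic with two distinct real roots changes sign at each root, so concavity changes at both.
Number of inflection points: 2

2


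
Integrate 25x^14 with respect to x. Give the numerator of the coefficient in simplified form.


Apply the power rule for integration:
integral of ax^n dx = a/(n+1) * x^(n+1) + C
integral of 25x^14 dx
= 25/15 * x^15 + C
= 5/3 * x^15 + C
The coefficient in lowest terms is 5/3, and its numerator is 5

5


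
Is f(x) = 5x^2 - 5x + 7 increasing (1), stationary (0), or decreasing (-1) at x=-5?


Compute f'(x) to determine behavior:
f'(x) = 10x - 5
f'(-5) = 10 * (-5) - 5
= -50 - 5
= -55
Since f'(-5) < 0, the function is decreasing (-1)

-1


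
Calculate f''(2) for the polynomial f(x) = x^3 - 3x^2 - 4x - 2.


First derivative:
f'(x) = 3x^2 - 6x - 4
Second derivative:
f''(x) = 6x - 6
Substitute x = 2:
f''(2) = 6 * 2 - 6
= 12 - 6
= 6

6


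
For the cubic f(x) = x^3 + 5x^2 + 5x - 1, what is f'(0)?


Differentiate f(x) = x^3 + 5x^2 + 5x - 1 term by term:
f'(x) = 3x^2 + 10x + 5
Substitute x = 0:
f'(0) = 3 * 0^2 + 10 * 0 + 5
= 0 + 0 + 5
= 5

5


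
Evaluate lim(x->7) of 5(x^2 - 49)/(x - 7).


Direct substitution gives 0/0, so we factor the numerator.
Factor: 5(x^2 - 49) = 5 * (x - 7)(x + 7)
Cancel the common factor (x - 7):
5(x^2 - 49)/(x - 7) = 5 * (x + 7)
Now substitute x = 7:
= 5 * (7 + 7) = 70

70


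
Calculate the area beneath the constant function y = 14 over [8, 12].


The area under a constant function y = 14 is a rectangle.
Width = 12 - 8 = 4
Height = 14
Area = width * height
= 4 * 14
= 56

56


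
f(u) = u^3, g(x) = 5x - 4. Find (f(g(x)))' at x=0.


Using the chain rule: (f(g(x)))' = f'(g(x)) * g'(x)
First, find g(0):
g(0) = 5 * 0 - 4 = -4
Next, f'(u) = 3u^2
And g'(x) = 5
So f'(g(0)) * g'(0)
= 3 * (-4)^2 * 5
= 3 * 16 * 5
= 240

240


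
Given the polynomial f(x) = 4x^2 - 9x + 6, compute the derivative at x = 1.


Differentiate term by term using power and sum rules:
f(x) = 4x^2 - 9x + 6
f'(x) = 8x - 9
Substitute x = 1:
f'(1) = 8 * 1 - 9
= 8 - 9
= -1

-1


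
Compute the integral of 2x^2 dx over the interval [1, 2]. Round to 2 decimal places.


Find the antiderivative of 2x^2:
F(x) = 2/3 * x^3
Apply the Fundamental Theorem of Calculus:
F(2) - F(1)
= 2/3 * 2^3 - 2/3 * 1^3
= 2/3 * (8 - 1)
= 2/3 * 7
= 14/3 ≈ 4.67

4.67


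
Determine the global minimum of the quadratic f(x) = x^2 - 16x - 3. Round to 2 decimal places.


For a quadratic f(x) = ax^2 + bx + c with a > 0, the minimum is at the vertex.
Vertex x-coordinate: x = -b/(2a)
x = -(-16) / (2 * 1)
x = 16/2 = 8
Substitute back to find the minimum value:
f(8) = 1 * 8^2 - 16 * 8 - 3
= 64 - 128 - 3
= -67 = -67.00

-67.00


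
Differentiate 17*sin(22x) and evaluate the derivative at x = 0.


Apply the chain rule to differentiate 17*sin(22x):
d/dx [17*sin(22x)]
= 17 * cos(22x) * d/dx(22x)
= 17 * 22 * cos(22x)
= 374 * cos(22x)
Evaluate at x = 0:
= 374 * cos(0)
= 374 * 1
= 374

374


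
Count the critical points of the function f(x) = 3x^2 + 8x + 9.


Find where f'(x) = 0:
f'(x) = 6x + 8
Set f'(x) = 0:
6x + 8 = 0
x = -8 / 6 = -4/3
This is a linear equation in x, so there is exactly one solution.
Number of critical points: 1

1


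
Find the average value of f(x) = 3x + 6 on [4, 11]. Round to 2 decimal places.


Average value = 1/(b-a) * integral from a to b of f(x) dx
First compute the integral of 3x + 6:
F(x) = (3/2)x^2 + 6x
F(11) = 3/2 * 121 + 6 * 11 = 495/2
F(4) = 3/2 * 16 + 6 * 4 = 48
Integral = 495/2 - 48 = 399/2
Average = (399/2) / (11 - 4) = (399/2) / 7
= 57/2 = 28.50

28.50


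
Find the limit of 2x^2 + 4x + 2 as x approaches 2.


Since polynomials are continuous, we use direct substitution.
lim(x->2) of 2x^2 + 4x + 2
= 2 * 2^2 + 4 * 2 + 2
= 8 + 8 + 2
= 18

18


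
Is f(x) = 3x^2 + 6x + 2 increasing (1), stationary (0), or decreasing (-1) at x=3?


Compute f'(x) to determine behavior:
f'(x) = 6x + 6
f'(3) = 6 * 3 + 6
= 18 + 6
= 24
Since f'(3) > 0, the function is increasing (1)

1


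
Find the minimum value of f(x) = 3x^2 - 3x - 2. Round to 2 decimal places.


For a quadratic f(x) = ax^2 + bx + c with a > 0, the minimum is at the vertex.
Vertex x-coordinate: x = -b/(2a)
x = -(-3) / (2 * 3)
x = 3/6 = 1/2
Substitute back to find the minimum value:
f(1/2) = 3 * (1/2)^2 - 3 * (1/2) - 2
= 3/4 - 3/2 - 2
= -11/4 = -2.75

-2.75


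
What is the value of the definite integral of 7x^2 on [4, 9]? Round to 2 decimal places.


Find the antiderivative of 7x^2:
F(x) = 7/3 * x^3
Apply the Fundamental Theorem of Calculus:
F(9) - F(4)
= 7/3 * 9^3 - 7/3 * 4^3
= 7/3 * (729 - 64)
= 7/3 * 665
= 4655/3 ≈ 1551.67

1551.67


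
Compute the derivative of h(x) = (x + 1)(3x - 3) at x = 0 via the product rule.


Let u(x) = x + 1 and v(x) = 3x - 3
u'(x) = 1
v'(x) = 3
Product rule: h'(x) = u'(x)*v(x) + u(x)*v'(x)
= 1 * (3x - 3) + (x + 1) * 3
At x = 0:
u(0) = 1 * 0 + 1 = 1
v(0) = 3 * 0 - 3 = -3
h'(0) = 1 * (-3) + 1 * 3
= -3 + 3
= 0

0


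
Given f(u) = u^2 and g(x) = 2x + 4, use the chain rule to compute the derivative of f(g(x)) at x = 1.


Using the chain rule: (f(g(x)))' = f'(g(x)) * g'(x)
First, find g(1):
g(1) = 2 * 1 + 4 = 6
Next, f'(u) = 2u
And g'(x) = 2
So f'(g(1)) * g'(1)
= 2 * 6 * 2
= 24

24


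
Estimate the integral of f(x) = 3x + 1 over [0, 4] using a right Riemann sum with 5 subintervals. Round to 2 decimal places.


Right Riemann sum uses right endpoints of each subinterval.
Interval: [0, 4], n = 5
dx = (4 - 0) / 5 = 4/5
Right endpoints: [4/5, 8/5, 12/5, 16/5, 4]
f values: [17/5, 29/5, 41/5, 53/5, 13]
Sum = dx * (sum of f values)
= 4/5 * 41
= 164/5 = 32.80

32.80


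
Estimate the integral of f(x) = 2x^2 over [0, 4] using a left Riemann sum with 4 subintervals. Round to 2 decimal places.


Left Riemann sum uses left endpoints of each subinterval.
Interval: [0, 4], n = 4
dx = (4 - 0) / 4 = 1
Left endpoints: [0, 1, 2, 3]
f values: [0, 2, 8, 18]
Sum = dx * (sum of f values)
= 1 * 28
= 28 = 28.00

28.00


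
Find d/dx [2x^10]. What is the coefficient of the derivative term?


We apply the power rule: d/dx [ax^n] = a*n * x^(n-1)
d/dx [2x^10]
= 2 * 10 * x^(10-1)
= 20x^9
The coefficient is 20

20


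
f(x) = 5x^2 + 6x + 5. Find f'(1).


Differentiate term by term using power and sum rules:
f(x) = 5x^2 + 6x + 5
f'(x) = 10x + 6
Substitute x = 1:
f'(1) = 10 * 1 + 6
= 10 + 6
= 16

16


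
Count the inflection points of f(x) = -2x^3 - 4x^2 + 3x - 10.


Inflection points occur where f''(x) = 0 and concavity changes.
f(x) = -2x^3 - 4x^2 + 3x - 10
f'(x) = -6x^2 - 8x + 3
f''(x) = -12x - 8
Set f''(x) = 0:
-12x - 8 = 0
x = 8 / (-12) = -2/3
Since f''(x) is linear (degree 1), it changes sign at this point.
Therefore there is exactly 1 inflection point.

1


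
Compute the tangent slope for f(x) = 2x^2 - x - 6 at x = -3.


The slope of the tangent line equals f'(x) at the point.
f(x) = 2x^2 - x - 6
f'(x) = 4x - 1
At x = -3:
f'(-3) = 4 * (-3) - 1
= -12 - 1
= -13

-13


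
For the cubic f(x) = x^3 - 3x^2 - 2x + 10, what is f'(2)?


Differentiate f(x) = x^3 - 3x^2 - 2x + 10 term by term:
f'(x) = 3x^2 - 6x - 2
Substitute x = 2:
f'(2) = 3 * 2^2 - 6 * 2 - 2
= 12 - 12 - 2
= -2

-2


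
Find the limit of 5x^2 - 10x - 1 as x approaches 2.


Since polynomials are continuous, we use direct substitution.
lim(x->2) of 5x^2 - 10x - 1
= 5 * 2^2 - 10 * 2 - 1
= 20 - 20 - 1
= -1

-1


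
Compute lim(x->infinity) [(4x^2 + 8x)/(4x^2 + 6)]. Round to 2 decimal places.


For limits at infinity with equal-degree polynomials,
we compare leading coefficients.
Numerator leading term: 4x^2
Denominator leading term: 4x^2
Divide both by x^2:
lim = (4 + 8/x) / (4 + 6/x^2)
As x -> infinity, the 1/x and 1/x^2 terms vanish:
= 4/4 = 1 = 1.00

1.00


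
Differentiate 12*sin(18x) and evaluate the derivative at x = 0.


Apply the chain rule to differentiate 12*sin(18x):
d/dx [12*sin(18x)]
= 12 * cos(18x) * d/dx(18x)
= 12 * 18 * cos(18x)
= 216 * cos(18x)
Evaluate at x = 0:
= 216 * cos(0)
= 216 * 1
= 216

216


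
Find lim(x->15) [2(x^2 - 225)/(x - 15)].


Direct substitution gives 0/0, so we factor the numerator.
Factor: 2(x^2 - 225) = 2 * (x - 15)(x + 15)
Cancel the common factor (x - 15):
2(x^2 - 225)/(x - 15) = 2 * (x + 15)
Now substitute x = 15:
= 2 * (15 + 15) = 60

60


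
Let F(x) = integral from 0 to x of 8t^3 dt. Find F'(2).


By the Fundamental Theorem of Calculus (Part 1):
If F(x) = integral from 0 to x of f(t) dt, then F'(x) = f(x)
Here f(t) = 8t^3
So F'(x) = 8x^3
Evaluate at x = 2:
F'(2) = 8 * 2^3
= 8 * 8
= 64

64


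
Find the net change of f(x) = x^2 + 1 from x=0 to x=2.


Net change = f(b) - f(a)
f(x) = x^2 + 1
Compute f(2):
f(2) = 1 * 2^2 + 0 * 2 + 1
= 4 + 0 + 1
= 5
Compute f(0):
f(0) = 1 * 0^2 + 0 * 0 + 1
= 0 + 0 + 1
= 1
Net change = 5 - 1 = 4

4


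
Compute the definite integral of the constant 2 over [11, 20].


The integral of a constant k over [a, b] equals k * (b - a).
integral from 11 to 20 of 2 dx
= 2 * (20 - 11)
= 2 * 9
= 18

18


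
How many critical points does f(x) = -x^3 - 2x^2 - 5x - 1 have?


Find where f'(x) = 0:
f(x) = -x^3 - 2x^2 - 5x - 1
f'(x) = -3x^2 - 4x - 5
This is a quadratic in x. Use the discriminant to count real roots.
Discriminant = (-4)^2 - 4 * (-3) * (-5)
= 16 - 60
= -44
Since discriminant < 0, f'(x) = 0 has no real solutions.
Number of critical points: 0

0


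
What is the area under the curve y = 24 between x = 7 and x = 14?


The area under a constant function y = 24 is a rectangle.
Width = 14 - 7 = 7
Height = 24
Area = width * height
= 7 * 24
= 168

168


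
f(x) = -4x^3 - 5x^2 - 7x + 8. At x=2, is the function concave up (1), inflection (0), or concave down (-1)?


Concavity is determined by the sign of f''(x).
f(x) = -4x^3 - 5x^2 - 7x + 8
f'(x) = -12x^2 - 10x - 7
f''(x) = -24x - 10
f''(2) = -24 * 2 - 10
= -48 - 10
= -58
Since f''(2) < 0, the function is concave down (-1)

-1


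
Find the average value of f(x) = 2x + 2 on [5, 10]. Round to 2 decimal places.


Average value = 1/(b-a) * integral from a to b of f(x) dx
First compute the integral of 2x + 2:
F(x) = x^2 + 2x
F(10) = 1 * 100 + 2 * 10 = 120
F(5) = 1 * 25 + 2 * 5 = 35
Integral = 120 - 35 = 85
Average = 85 / (10 - 5) = 85 / 5
= 17 = 17.00

17.00


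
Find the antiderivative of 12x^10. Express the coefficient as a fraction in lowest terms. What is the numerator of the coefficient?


Apply the power rule for integration:
integral of ax^n dx = a/(n+1) * x^(n+1) + C
integral of 12x^10 dx
= 12/11 * x^11 + C
The coefficient in lowest terms is 12/11, and its numerator is 12

12


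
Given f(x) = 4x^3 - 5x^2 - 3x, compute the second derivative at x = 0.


First derivative:
f'(x) = 12x^2 - 10x - 3
Second derivative:
f''(x) = 24x - 10
Substitute x = 0:
f''(0) = 24 * 0 - 10
= 0 - 10
= -10

-10


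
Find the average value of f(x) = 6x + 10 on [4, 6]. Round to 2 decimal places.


Average value = 1/(b-a) * integral from a to b of f(x) dx
First compute the integral of 6x + 10:
F(x) = 3x^2 + 10x
F(6) = 3 * 36 + 10 * 6 = 168
F(4) = 3 * 16 + 10 * 4 = 88
Integral = 168 - 88 = 80
Average = 80 / (6 - 4) = 80 / 2
= 40 = 40.00

40.00


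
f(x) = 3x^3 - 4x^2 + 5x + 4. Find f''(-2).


First derivative:
f'(x) = 9x^2 - 8x + 5
Second derivative:
f''(x) = 18x - 8
Substitute x = -2:
f''(-2) = 18 * (-2) - 8
= -36 - 8
= -44

-44


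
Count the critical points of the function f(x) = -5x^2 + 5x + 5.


Find where f'(x) = 0:
f'(x) = -10x + 5
Set f'(x) = 0:
-10x + 5 = 0
x = -5 / (-10) = 1/2
This is a linear equation in x, so there is exactly one solution.
Number of critical points: 1

1


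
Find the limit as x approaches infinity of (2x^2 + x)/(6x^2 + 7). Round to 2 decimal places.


For limits at infinity with equal-degree polynomials,
we compare leading coefficients.
Numerator leading term: 2x^2
Denominator leading term: 6x^2
Divide both by x^2:
lim = (2 + 1/x) / (6 + 7/x^2)
As x -> infinity, the 1/x and 1/x^2 terms vanish:
= 2/6 = 1/3 ≈ 0.33

0.33


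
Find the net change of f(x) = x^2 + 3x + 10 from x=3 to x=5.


Net change = f(b) - f(a)
f(x) = x^2 + 3x + 10
Compute f(5):
f(5) = 1 * 5^2 + 3 * 5 + 10
= 25 + 15 + 10
= 50
Compute f(3):
f(3) = 1 * 3^2 + 3 * 3 + 10
= 9 + 9 + 10
= 28
Net change = 50 - 28 = 22

22


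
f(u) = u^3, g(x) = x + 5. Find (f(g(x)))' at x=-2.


Using the chain rule: (f(g(x)))' = f'(g(x)) * g'(x)
First, find g(-2):
g(-2) = 1 * (-2) + 5 = 3
Next, f'(u) = 3u^2
And g'(x) = 1
So f'(g(-2)) * g'(-2)
= 3 * 3^2 * 1
= 3 * 9 * 1
= 27

27


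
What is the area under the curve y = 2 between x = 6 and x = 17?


The area under a constant function y = 2 is a rectangle.
Width = 17 - 6 = 11
Height = 2
Area = width * height
= 11 * 2
= 22

22


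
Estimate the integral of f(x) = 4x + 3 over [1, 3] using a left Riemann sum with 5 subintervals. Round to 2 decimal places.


Left Riemann sum uses left endpoints of each subinterval.
Interval: [1, 3], n = 5
dx = (3 - 1) / 5 = 2/5
Left endpoints: [1, 7/5, 9/5, 11/5, 13/5]
f values: [7, 43/5, 51/5, 59/5, 67/5]
Sum = dx * (sum of f values)
= 2/5 * 51
= 102/5 = 20.40

20.40


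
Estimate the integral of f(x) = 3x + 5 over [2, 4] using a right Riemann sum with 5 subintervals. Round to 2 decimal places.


Right Riemann sum uses right endpoints of each subinterval.
Interval: [2, 4], n = 5
dx = (4 - 2) / 5 = 2/5
Right endpoints: [12/5, 14/5, 16/5, 18/5, 4]
f values: [61/5, 67/5, 73/5, 79/5, 17]
Sum = dx * (sum of f values)
= 2/5 * 73
= 146/5 = 29.20

29.20


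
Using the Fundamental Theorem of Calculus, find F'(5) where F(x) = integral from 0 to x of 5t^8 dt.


By the Fundamental Theorem of Calculus (Part 1):
If F(x) = integral from 0 to x of f(t) dt, then F'(x) = f(x)
Here f(t) = 5t^8
So F'(x) = 5x^8
Evaluate at x = 5:
F'(5) = 5 * 5^8
= 5 * 390625
= 1953125

1953125


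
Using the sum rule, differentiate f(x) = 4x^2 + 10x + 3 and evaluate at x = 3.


Differentiate term by term using power and sum rules:
f(x) = 4x^2 + 10x + 3
f'(x) = 8x + 10
Substitute x = 3:
f'(3) = 8 * 3 + 10
= 24 + 10
= 34

34


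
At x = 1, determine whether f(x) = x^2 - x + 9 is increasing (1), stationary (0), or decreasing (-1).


Compute f'(x) to determine behavior:
f'(x) = 2x - 1
f'(1) = 2 * 1 - 1
= 2 - 1
= 1
Since f'(1) > 0, the function is increasing (1)

1


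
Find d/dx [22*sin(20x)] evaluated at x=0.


Apply the chain rule to differentiate 22*sin(20x):
d/dx [22*sin(20x)]
= 22 * cos(20x) * d/dx(20x)
= 22 * 20 * cos(20x)
= 440 * cos(20x)
Evaluate at x = 0:
= 440 * cos(0)
= 440 * 1
= 440

440


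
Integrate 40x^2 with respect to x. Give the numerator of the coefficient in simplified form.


Apply the power rule for integration:
integral of ax^n dx = a/(n+1) * x^(n+1) + C
integral of 40x^2 dx
= 40/3 * x^3 + C
The coefficient in lowest terms is 40/3, and its numerator is 40

40


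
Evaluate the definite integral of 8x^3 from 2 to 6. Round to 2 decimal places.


Find the antiderivative of 8x^3:
F(x) = 8/4 * x^4
Apply the Fundamental Theorem of Calculus:
F(6) - F(2)
= 8/4 * 6^4 - 8/4 * 2^4
= 8/4 * (1296 - 16)
= 8/4 * 1280
= 2560 = 2560.00

2560.00


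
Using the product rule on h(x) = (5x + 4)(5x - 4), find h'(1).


Let u(x) = 5x + 4 and v(x) = 5x - 4
u'(x) = 5
v'(x) = 5
Product rule: h'(x) = u'(x)*v(x) + u(x)*v'(x)
= 5 * (5x - 4) + (5x + 4) * 5
At x = 1:
u(1) = 5 * 1 + 4 = 9
v(1) = 5 * 1 - 4 = 1
h'(1) = 5 * 1 + 9 * 5
= 5 + 45
= 50

50


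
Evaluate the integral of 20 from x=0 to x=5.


The integral of a constant k over [a, b] equals k * (b - a).
integral from 0 to 5 of 20 dx
= 20 * (5 - 0)
= 20 * 5
= 100

100


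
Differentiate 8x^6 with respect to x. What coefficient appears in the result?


We apply the power rule: d/dx [ax^n] = a*n * x^(n-1)
d/dx [8x^6]
= 8 * 6 * x^(6-1)
= 48x^5
The coefficient is 48

48


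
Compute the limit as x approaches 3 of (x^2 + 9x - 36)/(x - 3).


Direct substitution gives 0/0, so we factor the numerator.
Factor: (x^2 + 9x - 36) = (x - 3)(x + 12)
Cancel the common factor (x - 3):
(x^2 + 9x - 36)/(x - 3) = (x + 12)
Now substitute x = 3:
= (3) - (-12) = 15

15


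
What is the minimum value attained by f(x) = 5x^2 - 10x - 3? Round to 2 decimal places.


For a quadratic f(x) = ax^2 + bx + c with a > 0, the minimum is at the vertex.
Vertex x-coordinate: x = -b/(2a)
x = -(-10) / (2 * 5)
x = 10/10 = 1
Substitute back to find the minimum value:
f(1) = 5 * 1^2 - 10 * 1 - 3
= 5 - 10 - 3
= -8 = -8.00

-8.00


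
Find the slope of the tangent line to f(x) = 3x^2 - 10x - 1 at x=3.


The slope of the tangent line equals f'(x) at the point.
f(x) = 3x^2 - 10x - 1
f'(x) = 6x - 10
At x = 3:
f'(3) = 6 * 3 - 10
= 18 - 10
= 8

8


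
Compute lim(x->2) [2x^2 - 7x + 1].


Since polynomials are continuous, we use direct substitution.
lim(x->2) of 2x^2 - 7x + 1
= 2 * 2^2 - 7 * 2 + 1
= 8 - 14 + 1
= -5

-5


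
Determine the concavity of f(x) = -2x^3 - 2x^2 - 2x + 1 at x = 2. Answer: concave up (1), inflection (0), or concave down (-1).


Concavity is determined by the sign of f''(x).
f(x) = -2x^3 - 2x^2 - 2x + 1
f'(x) = -6x^2 - 4x - 2
f''(x) = -12x - 4
f''(2) = -12 * 2 - 4
= -24 - 4
= -28
Since f''(2) < 0, the function is concave down (-1)

-1


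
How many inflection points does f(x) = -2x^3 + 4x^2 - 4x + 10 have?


Inflection points occur where f''(x) = 0 and concavity changes.
f(x) = -2x^3 + 4x^2 - 4x + 10
f'(x) = -6x^2 + 8x - 4
f''(x) = -12x + 8
Set f''(x) = 0:
-12x + 8 = 0
x = -8 / (-12) = 2/3
Since f''(x) is linear (degree 1), it changes sign at this point.
Therefore there is exactly 1 inflection point.

1


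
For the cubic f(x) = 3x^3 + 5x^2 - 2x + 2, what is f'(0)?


Differentiate f(x) = 3x^3 + 5x^2 - 2x + 2 term by term:
f'(x) = 9x^2 + 10x - 2
Substitute x = 0:
f'(0) = 9 * 0^2 + 10 * 0 - 2
= 0 + 0 - 2
= -2

-2


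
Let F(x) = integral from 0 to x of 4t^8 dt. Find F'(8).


By the Fundamental Theorem of Calculus (Part 1):
If F(x) = integral from 0 to x of f(t) dt, then F'(x) = f(x)
Here f(t) = 4t^8
So F'(x) = 4x^8
Evaluate at x = 8:
F'(8) = 4 * 8^8
= 4 * 16777216
= 67108864

67108864


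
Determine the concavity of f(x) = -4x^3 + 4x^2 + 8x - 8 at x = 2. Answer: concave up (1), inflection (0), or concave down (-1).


Concavity is determined by the sign of f''(x).
f(x) = -4x^3 + 4x^2 + 8x - 8
f'(x) = -12x^2 + 8x + 8
f''(x) = -24x + 8
f''(2) = -24 * 2 + 8
= -48 + 8
= -40
Since f''(2) < 0, the function is concave down (-1)

-1


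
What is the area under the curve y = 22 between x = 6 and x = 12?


The area under a constant function y = 22 is a rectangle.
Width = 12 - 6 = 6
Height = 22
Area = width * height
= 6 * 22
= 132

132


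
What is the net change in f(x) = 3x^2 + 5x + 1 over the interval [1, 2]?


Net change = f(b) - f(a)
f(x) = 3x^2 + 5x + 1
Compute f(2):
f(2) = 3 * 2^2 + 5 * 2 + 1
= 12 + 10 + 1
= 23
Compute f(1):
f(1) = 3 * 1^2 + 5 * 1 + 1
= 3 + 5 + 1
= 9
Net change = 23 - 9 = 14

14


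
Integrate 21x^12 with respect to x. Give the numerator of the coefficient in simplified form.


Apply the power rule for integration:
integral of ax^n dx = a/(n+1) * x^(n+1) + C
integral of 21x^12 dx
= 21/13 * x^13 + C
The coefficient in lowest terms is 21/13, and its numerator is 21

21


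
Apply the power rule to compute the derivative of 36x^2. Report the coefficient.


We apply the power rule: d/dx [ax^n] = a*n * x^(n-1)
d/dx [36x^2]
= 36 * 2 * x^(2-1)
= 72x
The coefficient is 72

72


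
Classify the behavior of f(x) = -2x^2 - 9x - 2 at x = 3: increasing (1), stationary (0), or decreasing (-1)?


Compute f'(x) to determine behavior:
f'(x) = -4x - 9
f'(3) = -4 * 3 - 9
= -12 - 9
= -21
Since f'(3) < 0, the function is decreasing (-1)

-1


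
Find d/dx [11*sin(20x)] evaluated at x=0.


Apply the chain rule to differentiate 11*sin(20x):
d/dx [11*sin(20x)]
= 11 * cos(20x) * d/dx(20x)
= 11 * 20 * cos(20x)
= 220 * cos(20x)
Evaluate at x = 0:
= 220 * cos(0)
= 220 * 1
= 220

220


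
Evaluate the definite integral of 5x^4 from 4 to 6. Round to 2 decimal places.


Find the antiderivative of 5x^4:
F(x) = 5/5 * x^5
Apply the Fundamental Theorem of Calculus:
F(6) - F(4)
= 5/5 * 6^5 - 5/5 * 4^5
= 5/5 * (7776 - 1024)
= 5/5 * 6752
= 6752 = 6752.00

6752.00


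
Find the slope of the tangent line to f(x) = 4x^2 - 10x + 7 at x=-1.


The slope of the tangent line equals f'(x) at the point.
f(x) = 4x^2 - 10x + 7
f'(x) = 8x - 10
At x = -1:
f'(-1) = 8 * (-1) - 10
= -8 - 10
= -18

-18


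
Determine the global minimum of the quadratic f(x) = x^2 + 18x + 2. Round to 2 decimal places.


For a quadratic f(x) = ax^2 + bx + c with a > 0, the minimum is at the vertex.
Vertex x-coordinate: x = -b/(2a)
x = -(18) / (2 * 1)
x = -18/2 = -9
Substitute back to find the minimum value:
f(-9) = 1 * (-9)^2 + 18 * (-9) + 2
= 81 - 162 + 2
= -79 = -79.00

-79.00


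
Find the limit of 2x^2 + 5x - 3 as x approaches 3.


Since polynomials are continuous, we use direct substitution.
lim(x->3) of 2x^2 + 5x - 3
= 2 * 3^2 + 5 * 3 - 3
= 18 + 15 - 3
= 30

30


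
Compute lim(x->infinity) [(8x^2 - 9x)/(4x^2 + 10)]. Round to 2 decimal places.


For limits at infinity with equal-degree polynomials,
we compare leading coefficients.
Numerator leading term: 8x^2
Denominator leading term: 4x^2
Divide both by x^2:
lim = (8 - 9/x) / (4 + 10/x^2)
As x -> infinity, the 1/x and 1/x^2 terms vanish:
= 8/4 = 2 = 2.00

2.00


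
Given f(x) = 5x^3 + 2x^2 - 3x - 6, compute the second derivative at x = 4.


First derivative:
f'(x) = 15x^2 + 4x - 3
Second derivative:
f''(x) = 30x + 4
Substitute x = 4:
f''(4) = 30 * 4 + 4
= 120 + 4
= 124

124


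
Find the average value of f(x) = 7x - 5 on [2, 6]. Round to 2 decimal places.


Average value = 1/(b-a) * integral from a to b of f(x) dx
First compute the integral of 7x - 5:
F(x) = (7/2)x^2 - 5x
F(6) = 7/2 * 36 - 5 * 6 = 96
F(2) = 7/2 * 4 - 5 * 2 = 4
Integral = 96 - 4 = 92
Average = 92 / (6 - 2) = 92 / 4
= 23 = 23.00

23.00


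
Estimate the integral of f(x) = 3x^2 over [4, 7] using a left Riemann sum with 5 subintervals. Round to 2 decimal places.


Left Riemann sum uses left endpoints of each subinterval.
Interval: [4, 7], n = 5
dx = (7 - 4) / 5 = 3/5
Left endpoints: [4, 23/5, 26/5, 29/5, 32/5]
f values: [48, 1587/25, 2028/25, 2523/25, 3072/25]
Sum = dx * (sum of f values)
= 3/5 * 2082/5
= 6246/25 = 249.84

249.84


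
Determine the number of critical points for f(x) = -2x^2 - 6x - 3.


Find where f'(x) = 0:
f'(x) = -4x - 6
Set f'(x) = 0:
-4x - 6 = 0
x = 6 / (-4) = -3/2
This is a linear equation in x, so there is exactly one solution.
Number of critical points: 1

1


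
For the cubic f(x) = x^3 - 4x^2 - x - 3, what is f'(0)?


Differentiate f(x) = x^3 - 4x^2 - x - 3 term by term:
f'(x) = 3x^2 - 8x - 1
Substitute x = 0:
f'(0) = 3 * 0^2 - 8 * 0 - 1
= 0 + 0 - 1
= -1

-1


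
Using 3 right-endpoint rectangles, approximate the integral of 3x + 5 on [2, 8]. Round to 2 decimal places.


Right Riemann sum uses right endpoints of each subinterval.
Interval: [2, 8], n = 3
dx = (8 - 2) / 3 = 2
Right endpoints: [4, 6, 8]
f values: [17, 23, 29]
Sum = dx * (sum of f values)
= 2 * 69
= 138 = 138.00

138.00


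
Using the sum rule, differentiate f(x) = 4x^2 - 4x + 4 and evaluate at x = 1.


Differentiate term by term using power and sum rules:
f(x) = 4x^2 - 4x + 4
f'(x) = 8x - 4
Substitute x = 1:
f'(1) = 8 * 1 - 4
= 8 - 4
= 4

4


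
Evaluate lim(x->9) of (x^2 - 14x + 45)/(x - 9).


Direct substitution gives 0/0, so we factor the numerator.
Factor: (x^2 - 14x + 45) = (x - 9)(x - 5)
Cancel the common factor (x - 9):
(x^2 - 14x + 45)/(x - 9) = (x - 5)
Now substitute x = 9:
= (9) - (5) = 4

4


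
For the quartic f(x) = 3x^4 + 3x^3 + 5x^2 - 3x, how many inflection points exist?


Inflection points occur where f''(x) = 0 and concavity changes.
f(x) = 3x^4 + 3x^3 + 5x^2 - 3x
f'(x) = 12x^3 + 9x^2 + 10x - 3
f''(x) = 36x^2 + 18x + 10
This is a quadratic in x. Use the discriminant to count real roots.
Discriminant = (18)^2 - 4 * 36 * 10
= 324 - 1440
= -1116
Since discriminant < 0, f''(x) = 0 has no real solutions.
Number of inflection points: 0

0


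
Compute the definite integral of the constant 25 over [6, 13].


The integral of a constant k over [a, b] equals k * (b - a).
integral from 6 to 13 of 25 dx
= 25 * (13 - 6)
= 25 * 7
= 175

175


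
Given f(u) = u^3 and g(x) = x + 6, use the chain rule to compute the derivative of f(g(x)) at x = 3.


Using the chain rule: (f(g(x)))' = f'(g(x)) * g'(x)
First, find g(3):
g(3) = 1 * 3 + 6 = 9
Next, f'(u) = 3u^2
And g'(x) = 1
So f'(g(3)) * g'(3)
= 3 * 9^2 * 1
= 3 * 81 * 1
= 243

243


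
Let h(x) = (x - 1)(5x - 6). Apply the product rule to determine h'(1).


Let u(x) = x - 1 and v(x) = 5x - 6
u'(x) = 1
v'(x) = 5
Product rule: h'(x) = u'(x)*v(x) + u(x)*v'(x)
= 1 * (5x - 6) + (x - 1) * 5
At x = 1:
u(1) = 1 * 1 - 1 = 0
v(1) = 5 * 1 - 6 = -1
h'(1) = 1 * (-1) + 0 * 5
= -1 + 0
= -1

-1


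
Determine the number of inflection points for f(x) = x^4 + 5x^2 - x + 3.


Inflection points occur where f''(x) = 0 and concavity changes.
f(x) = x^4 + 5x^2 - x + 3
f'(x) = 4x^3 + 10x - 1
f''(x) = 12x^2 + 10
This is a quadratic in x. Use the discriminant to count real roots.
Discriminant = (0)^2 - 4 * 12 * 10
= 0 - 480
= -480
Since discriminant < 0, f''(x) = 0 has no real solutions.
Number of inflection points: 0

0


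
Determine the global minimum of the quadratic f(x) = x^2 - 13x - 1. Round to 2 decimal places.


For a quadratic f(x) = ax^2 + bx + c with a > 0, the minimum is at the vertex.
Vertex x-coordinate: x = -b/(2a)
x = -(-13) / (2 * 1)
x = 13/2
Substitute back to find the minimum value:
f(13/2) = 1 * (13/2)^2 - 13 * (13/2) - 1
= 169/4 - 169/2 - 1
= -173/4 = -43.25

-43.25


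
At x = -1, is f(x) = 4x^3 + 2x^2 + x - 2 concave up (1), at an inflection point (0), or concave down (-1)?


Concavity is determined by the sign of f''(x).
f(x) = 4x^3 + 2x^2 + x - 2
f'(x) = 12x^2 + 4x + 1
f''(x) = 24x + 4
f''(-1) = 24 * (-1) + 4
= -24 + 4
= -20
Since f''(-1) < 0, the function is concave down (-1)

-1


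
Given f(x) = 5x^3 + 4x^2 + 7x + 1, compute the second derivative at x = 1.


First derivative:
f'(x) = 15x^2 + 8x + 7
Second derivative:
f''(x) = 30x + 8
Substitute x = 1:
f''(1) = 30 * 1 + 8
= 30 + 8
= 38

38


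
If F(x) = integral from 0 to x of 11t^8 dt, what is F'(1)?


By the Fundamental Theorem of Calculus (Part 1):
If F(x) = integral from 0 to x of f(t) dt, then F'(x) = f(x)
Here f(t) = 11t^8
So F'(x) = 11x^8
Evaluate at x = 1:
F'(1) = 11 * 1^8
= 11 * 1
= 11

11


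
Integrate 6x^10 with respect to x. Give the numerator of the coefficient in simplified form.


Apply the power rule for integration:
integral of ax^n dx = a/(n+1) * x^(n+1) + C
integral of 6x^10 dx
= 6/11 * x^11 + C
The coefficient in lowest terms is 6/11, and its numerator is 6

6


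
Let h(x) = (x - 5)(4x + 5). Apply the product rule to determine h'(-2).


Let u(x) = x - 5 and v(x) = 4x + 5
u'(x) = 1
v'(x) = 4
Product rule: h'(x) = u'(x)*v(x) + u(x)*v'(x)
= 1 * (4x + 5) + (x - 5) * 4
At x = -2:
u(-2) = 1 * (-2) - 5 = -7
v(-2) = 4 * (-2) + 5 = -3
h'(-2) = 1 * (-3) + (-7) * 4
= -3 - 28
= -31

-31


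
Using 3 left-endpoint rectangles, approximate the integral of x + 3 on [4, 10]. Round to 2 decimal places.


Left Riemann sum uses left endpoints of each subinterval.
Interval: [4, 10], n = 3
dx = (10 - 4) / 3 = 2
Left endpoints: [4, 6, 8]
f values: [7, 9, 11]
Sum = dx * (sum of f values)
= 2 * 27
= 54 = 54.00

54.00


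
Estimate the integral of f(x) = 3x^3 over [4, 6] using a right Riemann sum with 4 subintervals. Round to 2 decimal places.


Right Riemann sum uses right endpoints of each subinterval.
Interval: [4, 6], n = 4
dx = (6 - 4) / 4 = 1/2
Right endpoints: [9/2, 5, 11/2, 6]
f values: [2187/8, 375, 3993/8, 648]
Sum = dx * (sum of f values)
= 1/2 * 3591/2
= 3591/4 = 897.75

897.75


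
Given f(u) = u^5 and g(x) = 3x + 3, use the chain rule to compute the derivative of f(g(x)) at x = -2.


Using the chain rule: (f(g(x)))' = f'(g(x)) * g'(x)
First, find g(-2):
g(-2) = 3 * (-2) + 3 = -3
Next, f'(u) = 5u^4
And g'(x) = 3
So f'(g(-2)) * g'(-2)
= 5 * (-3)^4 * 3
= 5 * 81 * 3
= 1215

1215


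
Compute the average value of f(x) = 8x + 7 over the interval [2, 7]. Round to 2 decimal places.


Average value = 1/(b-a) * integral from a to b of f(x) dx
First compute the integral of 8x + 7:
F(x) = 4x^2 + 7x
F(7) = 4 * 49 + 7 * 7 = 245
F(2) = 4 * 4 + 7 * 2 = 30
Integral = 245 - 30 = 215
Average = 215 / (7 - 2) = 215 / 5
= 43 = 43.00

43.00


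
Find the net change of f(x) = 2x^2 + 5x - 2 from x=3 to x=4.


Net change = f(b) - f(a)
f(x) = 2x^2 + 5x - 2
Compute f(4):
f(4) = 2 * 4^2 + 5 * 4 - 2
= 32 + 20 - 2
= 50
Compute f(3):
f(3) = 2 * 3^2 + 5 * 3 - 2
= 18 + 15 - 2
= 31
Net change = 50 - 31 = 19

19


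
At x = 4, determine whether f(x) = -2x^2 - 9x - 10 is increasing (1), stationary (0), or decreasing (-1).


Compute f'(x) to determine behavior:
f'(x) = -4x - 9
f'(4) = -4 * 4 - 9
= -16 - 9
= -25
Since f'(4) < 0, the function is decreasing (-1)

-1


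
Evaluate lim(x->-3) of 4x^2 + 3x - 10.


Since polynomials are continuous, we use direct substitution.
lim(x->-3) of 4x^2 + 3x - 10
= 4 * (-3)^2 + 3 * (-3) - 10
= 36 - 9 - 10
= 17

17


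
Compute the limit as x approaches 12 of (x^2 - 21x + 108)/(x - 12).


Direct substitution gives 0/0, so we factor the numerator.
Factor: (x^2 - 21x + 108) = (x - 12)(x - 9)
Cancel the common factor (x - 12):
(x^2 - 21x + 108)/(x - 12) = (x - 9)
Now substitute x = 12:
= (12) - (9) = 3

3


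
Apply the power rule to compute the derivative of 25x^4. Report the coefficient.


We apply the power rule: d/dx [ax^n] = a*n * x^(n-1)
d/dx [25x^4]
= 25 * 4 * x^(4-1)
= 100x^3
The coefficient is 100

100


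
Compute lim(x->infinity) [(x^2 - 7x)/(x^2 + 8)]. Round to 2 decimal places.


For limits at infinity with equal-degree polynomials,
we compare leading coefficients.
Numerator leading term: x^2
Denominator leading term: x^2
Divide both by x^2:
lim = (1 - 7/x) / (1 + 8/x^2)
As x -> infinity, the 1/x and 1/x^2 terms vanish:
= 1/1 = 1 = 1.00

1.00


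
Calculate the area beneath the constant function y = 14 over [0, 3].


The area under a constant function y = 14 is a rectangle.
Width = 3 - 0 = 3
Height = 14
Area = width * height
= 3 * 14
= 42

42


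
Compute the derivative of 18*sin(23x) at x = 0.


Apply the chain rule to differentiate 18*sin(23x):
d/dx [18*sin(23x)]
= 18 * cos(23x) * d/dx(23x)
= 18 * 23 * cos(23x)
= 414 * cos(23x)
Evaluate at x = 0:
= 414 * cos(0)
= 414 * 1
= 414

414


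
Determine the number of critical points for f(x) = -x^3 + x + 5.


Find where f'(x) = 0:
f(x) = -x^3 + x + 5
f'(x) = -3x^2 + 1
This is a quadratic in x. Use the discriminant to count real roots.
Discriminant = (0)^2 - 4 * (-3) * 1
= 0 - (-12)
= 12
Since discriminant > 0, f'(x) = 0 has 2 real solutions.
Number of critical points: 2

2


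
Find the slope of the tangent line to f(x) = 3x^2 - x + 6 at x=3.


The slope of the tangent line equals f'(x) at the point.
f(x) = 3x^2 - x + 6
f'(x) = 6x - 1
At x = 3:
f'(3) = 6 * 3 - 1
= 18 - 1
= 17

17


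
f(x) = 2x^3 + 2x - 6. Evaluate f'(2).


Differentiate f(x) = 2x^3 + 2x - 6 term by term:
f'(x) = 6x^2 + 2
Substitute x = 2:
f'(2) = 6 * 2^2 + 0 * 2 + 2
= 24 + 0 + 2
= 26

26


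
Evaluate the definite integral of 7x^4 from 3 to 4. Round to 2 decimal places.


Find the antiderivative of 7x^4:
F(x) = 7/5 * x^5
Apply the Fundamental Theorem of Calculus:
F(4) - F(3)
= 7/5 * 4^5 - 7/5 * 3^5
= 7/5 * (1024 - 243)
= 7/5 * 781
= 5467/5 = 1093.40

1093.40


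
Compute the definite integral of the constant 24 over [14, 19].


The integral of a constant k over [a, b] equals k * (b - a).
integral from 14 to 19 of 24 dx
= 24 * (19 - 14)
= 24 * 5
= 120

120


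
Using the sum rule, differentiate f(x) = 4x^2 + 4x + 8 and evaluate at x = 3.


Differentiate term by term using power and sum rules:
f(x) = 4x^2 + 4x + 8
f'(x) = 8x + 4
Substitute x = 3:
f'(3) = 8 * 3 + 4
= 24 + 4
= 28

28


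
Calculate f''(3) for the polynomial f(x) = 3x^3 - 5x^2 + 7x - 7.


First derivative:
f'(x) = 9x^2 - 10x + 7
Second derivative:
f''(x) = 18x - 10
Substitute x = 3:
f''(3) = 18 * 3 - 10
= 54 - 10
= 44

44


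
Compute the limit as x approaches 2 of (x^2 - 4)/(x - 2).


Direct substitution gives 0/0, so we factor the numerator.
Factor: (x^2 - 4) = (x - 2)(x + 2)
Cancel the common factor (x - 2):
(x^2 - 4)/(x - 2) = (x + 2)
Now substitute x = 2:
= (2) - (-2) = 4

4


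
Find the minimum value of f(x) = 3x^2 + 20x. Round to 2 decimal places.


For a quadratic f(x) = ax^2 + bx + c with a > 0, the minimum is at the vertex.
Vertex x-coordinate: x = -b/(2a)
x = -(20) / (2 * 3)
x = -20/6 = -10/3
Substitute back to find the minimum value:
f(-10/3) = 3 * (-10/3)^2 + 20 * (-10/3) + 0
= 100/3 - 200/3 + 0
= -100/3 ≈ -33.33

-33.33


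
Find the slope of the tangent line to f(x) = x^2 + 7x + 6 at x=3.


The slope of the tangent line equals f'(x) at the point.
f(x) = x^2 + 7x + 6
f'(x) = 2x + 7
At x = 3:
f'(3) = 2 * 3 + 7
= 6 + 7
= 13

13


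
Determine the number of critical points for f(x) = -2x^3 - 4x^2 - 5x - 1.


Find where f'(x) = 0:
f(x) = -2x^3 - 4x^2 - 5x - 1
f'(x) = -6x^2 - 8x - 5
This is a quadratic in x. Use the discriminant to count real roots.
Discriminant = (-8)^2 - 4 * (-6) * (-5)
= 64 - 120
= -56
Since discriminant < 0, f'(x) = 0 has no real solutions.
Number of critical points: 0

0


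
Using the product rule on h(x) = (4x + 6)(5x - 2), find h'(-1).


Let u(x) = 4x + 6 and v(x) = 5x - 2
u'(x) = 4
v'(x) = 5
Product rule: h'(x) = u'(x)*v(x) + u(x)*v'(x)
= 4 * (5x - 2) + (4x + 6) * 5
At x = -1:
u(-1) = 4 * (-1) + 6 = 2
v(-1) = 5 * (-1) - 2 = -7
h'(-1) = 4 * (-7) + 2 * 5
= -28 + 10
= -18

-18


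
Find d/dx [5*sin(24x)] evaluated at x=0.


Apply the chain rule to differentiate 5*sin(24x):
d/dx [5*sin(24x)]
= 5 * cos(24x) * d/dx(24x)
= 5 * 24 * cos(24x)
= 120 * cos(24x)
Evaluate at x = 0:
= 120 * cos(0)
= 120 * 1
= 120

120


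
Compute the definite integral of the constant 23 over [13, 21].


The integral of a constant k over [a, b] equals k * (b - a).
integral from 13 to 21 of 23 dx
= 23 * (21 - 13)
= 23 * 8
= 184

184


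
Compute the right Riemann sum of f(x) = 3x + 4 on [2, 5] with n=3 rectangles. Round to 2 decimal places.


Right Riemann sum uses right endpoints of each subinterval.
Interval: [2, 5], n = 3
dx = (5 - 2) / 3 = 1
Right endpoints: [3, 4, 5]
f values: [13, 16, 19]
Sum = dx * (sum of f values)
= 1 * 48
= 48 = 48.00

48.00


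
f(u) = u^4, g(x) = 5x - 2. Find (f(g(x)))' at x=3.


Using the chain rule: (f(g(x)))' = f'(g(x)) * g'(x)
First, find g(3):
g(3) = 5 * 3 - 2 = 13
Next, f'(u) = 4u^3
And g'(x) = 5
So f'(g(3)) * g'(3)
= 4 * 13^3 * 5
= 4 * 2197 * 5
= 43940

43940


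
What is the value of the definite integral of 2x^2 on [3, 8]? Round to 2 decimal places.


Find the antiderivative of 2x^2:
F(x) = 2/3 * x^3
Apply the Fundamental Theorem of Calculus:
F(8) - F(3)
= 2/3 * 8^3 - 2/3 * 3^3
= 2/3 * (512 - 27)
= 2/3 * 485
= 970/3 ≈ 323.33

323.33
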